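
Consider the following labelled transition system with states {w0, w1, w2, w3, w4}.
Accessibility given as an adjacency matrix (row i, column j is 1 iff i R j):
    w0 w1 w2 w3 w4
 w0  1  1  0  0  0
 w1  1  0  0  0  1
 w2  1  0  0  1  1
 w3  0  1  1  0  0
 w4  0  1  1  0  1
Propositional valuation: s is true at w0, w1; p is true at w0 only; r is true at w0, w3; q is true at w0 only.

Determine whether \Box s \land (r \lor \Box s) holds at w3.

No

At w3: \Box s is false, r \lor \Box s is true, so \Box s \land (r \lor \Box s) is false.
  At w3: \Box s requires s at every successor {w1, w2}.
    s fails at w2, so \Box s is false at w3.
  At w3: r is true, \Box s is false, so r \lor \Box s is true.
    At w3: \Box s requires s at every successor {w1, w2}.
      s fails at w2, so \Box s is false at w3.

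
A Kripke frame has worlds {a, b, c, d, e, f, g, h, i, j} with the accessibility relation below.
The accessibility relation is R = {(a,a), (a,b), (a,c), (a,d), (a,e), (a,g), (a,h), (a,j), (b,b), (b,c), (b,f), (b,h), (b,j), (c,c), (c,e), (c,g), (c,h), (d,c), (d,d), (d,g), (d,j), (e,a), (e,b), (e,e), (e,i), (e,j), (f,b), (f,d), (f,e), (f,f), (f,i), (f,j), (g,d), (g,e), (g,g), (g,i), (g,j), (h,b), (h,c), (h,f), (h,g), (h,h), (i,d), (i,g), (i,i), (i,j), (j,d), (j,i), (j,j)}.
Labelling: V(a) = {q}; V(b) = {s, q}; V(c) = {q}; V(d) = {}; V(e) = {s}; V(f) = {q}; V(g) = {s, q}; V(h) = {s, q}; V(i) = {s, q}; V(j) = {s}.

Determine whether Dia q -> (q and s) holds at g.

Yes

At g: Dia q is true, q and s is true, so Dia q -> (q and s) is true.
  At g: Dia q requires q at some successor in {d, e, g, i, j}.
    q holds at g, so Dia q is true at g.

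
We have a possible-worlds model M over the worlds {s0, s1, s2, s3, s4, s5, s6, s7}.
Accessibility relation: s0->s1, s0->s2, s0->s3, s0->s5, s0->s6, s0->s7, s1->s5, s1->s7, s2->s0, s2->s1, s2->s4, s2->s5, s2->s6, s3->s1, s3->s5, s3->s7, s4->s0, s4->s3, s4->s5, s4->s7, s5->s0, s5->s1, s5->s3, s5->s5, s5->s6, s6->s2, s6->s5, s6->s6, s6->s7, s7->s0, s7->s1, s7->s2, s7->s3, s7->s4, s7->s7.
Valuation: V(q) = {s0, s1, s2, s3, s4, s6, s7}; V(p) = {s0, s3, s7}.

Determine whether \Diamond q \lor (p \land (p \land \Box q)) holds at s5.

At s5: \Diamond q is true, p \land (p \land \Box q) is false, so \Diamond q \lor (p \land (p \land \Box q)) is true.
  At s5: \Diamond q requires q at some successor in {s0, s1, s3, s5, s6}.
    q holds at s0, so \Diamond q is true at s5.
  At s5: p is false, p \land \Box q is false, so p \land (p \land \Box q) is false.
    At s5: p is false, \Box q is false, so p \land \Box q is false.
      At s5: \Box q requires q at every successor {s0, s1, s3, s5, s6}.
        q fails at s5, so \Box q is false at s5.

Yes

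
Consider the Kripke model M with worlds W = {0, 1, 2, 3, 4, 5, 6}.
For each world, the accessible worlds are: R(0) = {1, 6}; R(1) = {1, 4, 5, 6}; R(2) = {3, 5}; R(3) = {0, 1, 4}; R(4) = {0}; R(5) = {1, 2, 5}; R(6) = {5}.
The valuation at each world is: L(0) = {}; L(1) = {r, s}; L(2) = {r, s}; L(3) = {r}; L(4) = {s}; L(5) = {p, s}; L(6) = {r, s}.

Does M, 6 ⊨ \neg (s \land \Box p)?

No

At 6: s \land \Box p is true, so \neg (s \land \Box p) is false.
  At 6: s is true, \Box p is true, so s \land \Box p is true.
    At 6: \Box p requires p at every successor {5}.
      At 5: p is true.
    So \Box p is true at 6.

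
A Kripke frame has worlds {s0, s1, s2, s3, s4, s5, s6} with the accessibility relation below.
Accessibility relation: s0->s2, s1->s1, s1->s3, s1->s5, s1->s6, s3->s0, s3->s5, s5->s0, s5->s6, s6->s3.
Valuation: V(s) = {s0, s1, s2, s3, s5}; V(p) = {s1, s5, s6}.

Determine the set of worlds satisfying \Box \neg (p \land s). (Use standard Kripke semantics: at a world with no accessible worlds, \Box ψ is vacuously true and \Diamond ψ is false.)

s0, s2, s4, s5, s6

Let φ = \Box \neg (p \land s). Evaluate φ at each world:
  s0 (successors {s2}): φ is true.
  s1 (successors {s1, s3, s5, s6}): φ is false.
  s2 (successors ∅): φ is true.
  s3 (successors {s0, s5}): φ is false.
  s4 (successors ∅): φ is true.
  s5 (successors {s0, s6}): φ is true.
  s6 (successors {s3}): φ is true.
For instance, at s6:
  At s6: \Box \neg (p \land s) requires \neg (p \land s) at every successor {s3}.
    At s3: \neg (p \land s) is true.
  So \Box \neg (p \land s) is true at s6.
Satisfying worlds: {s0, s2, s4, s5, s6}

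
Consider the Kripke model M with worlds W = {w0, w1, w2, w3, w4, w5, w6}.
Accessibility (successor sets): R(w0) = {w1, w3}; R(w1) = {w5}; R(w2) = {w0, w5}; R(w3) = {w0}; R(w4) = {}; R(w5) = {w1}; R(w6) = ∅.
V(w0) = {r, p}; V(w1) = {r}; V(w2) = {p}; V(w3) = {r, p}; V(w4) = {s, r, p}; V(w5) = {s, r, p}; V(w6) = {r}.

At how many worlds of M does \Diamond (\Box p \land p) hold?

1

Recall that \Box ψ holds at a world iff ψ holds at every accessible world, and \Diamond ψ holds iff ψ holds at some accessible world.
Let φ = \Diamond (\Box p \land p). Evaluate φ at each world:
  w0 (successors {w1, w3}): φ is true.
  w1 (successors {w5}): φ is false.
  w2 (successors {w0, w5}): φ is false.
  w3 (successors {w0}): φ is false.
  w4 (successors ∅): φ is false.
  w5 (successors {w1}): φ is false.
  w6 (successors ∅): φ is false.
For instance, at w0:
  At w0: \Diamond (\Box p \land p) requires \Box p \land p at some successor in {w1, w3}.
    \Box p \land p holds at w3, so \Diamond (\Box p \land p) is true at w0.
      At w3: \Box p is true, p is true, so \Box p \land p is true.
Satisfying worlds: {w0}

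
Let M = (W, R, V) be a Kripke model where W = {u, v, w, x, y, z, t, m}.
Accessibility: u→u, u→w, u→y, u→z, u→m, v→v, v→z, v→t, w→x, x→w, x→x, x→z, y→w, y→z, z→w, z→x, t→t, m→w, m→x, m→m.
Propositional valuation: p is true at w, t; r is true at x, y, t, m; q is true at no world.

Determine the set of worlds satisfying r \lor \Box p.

x, y, t, m

Let φ = r \lor \Box p. Evaluate φ at each world:
  u (successors {u, w, y, z, m}): φ is false.
  v (successors {v, z, t}): φ is false.
  w (successors {x}): φ is false.
  x (successors {w, x, z}): φ is true.
  y (successors {w, z}): φ is true.
  z (successors {w, x}): φ is false.
  t (successors {t}): φ is true.
  m (successors {w, x, m}): φ is true.
For instance, at u:
  At u: r is false, \Box p is false, so r \lor \Box p is false.
    At u: \Box p requires p at every successor {u, w, y, z, m}.
      p fails at u, so \Box p is false at u.
Satisfying worlds: {x, y, t, m}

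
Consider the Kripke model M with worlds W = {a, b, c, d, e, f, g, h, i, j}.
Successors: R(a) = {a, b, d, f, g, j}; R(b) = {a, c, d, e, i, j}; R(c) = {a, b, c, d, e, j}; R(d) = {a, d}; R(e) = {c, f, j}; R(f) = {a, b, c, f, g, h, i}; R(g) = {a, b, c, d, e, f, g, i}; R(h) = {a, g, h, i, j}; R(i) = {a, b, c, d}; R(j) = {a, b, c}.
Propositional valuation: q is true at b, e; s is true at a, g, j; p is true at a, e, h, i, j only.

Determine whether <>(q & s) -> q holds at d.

Recall that <>ψ holds at a world iff ψ holds at some accessible world.
At d: <>(q & s) is false, q is false, so <>(q & s) -> q is true.
  At d: <>(q & s) requires q & s at some successor in {a, d}.
    At a: q & s is false.
    At d: q & s is false.
  So <>(q & s) is false at d.

Yes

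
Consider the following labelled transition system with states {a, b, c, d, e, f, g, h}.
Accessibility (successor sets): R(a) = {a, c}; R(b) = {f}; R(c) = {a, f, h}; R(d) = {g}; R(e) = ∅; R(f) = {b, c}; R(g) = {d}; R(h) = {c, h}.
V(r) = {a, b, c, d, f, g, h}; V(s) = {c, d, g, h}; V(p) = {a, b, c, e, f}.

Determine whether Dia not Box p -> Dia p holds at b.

Recall that Box ψ holds at a world iff ψ holds at every accessible world, and Dia ψ holds iff ψ holds at some accessible world.
At b: Dia not Box p is false, Dia p is true, so Dia not Box p -> Dia p is true.
  At b: Dia not Box p requires not Box p at some successor in {f}.
    At f: not Box p is false.
  So Dia not Box p is false at b.
  At b: Dia p requires p at some successor in {f}.
    p holds at f, so Dia p is true at b.

Yes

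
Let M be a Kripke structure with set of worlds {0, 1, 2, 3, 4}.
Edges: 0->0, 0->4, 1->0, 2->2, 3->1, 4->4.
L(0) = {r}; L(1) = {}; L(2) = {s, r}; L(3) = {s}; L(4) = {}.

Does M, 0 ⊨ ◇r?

At 0: ◇r requires r at some successor in {0, 4}.
  r holds at 0, so ◇r is true at 0.

Yes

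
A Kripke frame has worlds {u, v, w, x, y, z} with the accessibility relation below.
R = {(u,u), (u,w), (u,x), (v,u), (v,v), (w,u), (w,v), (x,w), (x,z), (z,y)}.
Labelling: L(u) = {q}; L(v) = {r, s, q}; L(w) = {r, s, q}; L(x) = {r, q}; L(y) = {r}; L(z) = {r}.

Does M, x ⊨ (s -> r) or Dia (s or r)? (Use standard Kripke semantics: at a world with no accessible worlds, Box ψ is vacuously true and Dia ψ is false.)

Yes

At x: s -> r is true, Dia (s or r) is true, so (s -> r) or Dia (s or r) is true.
  At x: Dia (s or r) requires s or r at some successor in {w, z}.
    s or r holds at w, so Dia (s or r) is true at x.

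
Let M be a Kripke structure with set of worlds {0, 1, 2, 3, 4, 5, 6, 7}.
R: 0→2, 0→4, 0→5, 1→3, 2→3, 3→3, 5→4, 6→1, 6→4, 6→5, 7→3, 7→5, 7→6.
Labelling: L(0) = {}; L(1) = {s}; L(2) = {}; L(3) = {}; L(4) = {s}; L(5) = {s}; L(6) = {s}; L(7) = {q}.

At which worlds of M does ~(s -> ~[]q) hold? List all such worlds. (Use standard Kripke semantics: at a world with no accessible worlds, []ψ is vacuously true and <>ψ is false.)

Let φ = ~(s -> ~[]q). Evaluate φ at each world:
  0 (successors {2, 4, 5}): φ is false.
  1 (successors {3}): φ is false.
  2 (successors {3}): φ is false.
  3 (successors {3}): φ is false.
  4 (successors ∅): φ is true.
  5 (successors {4}): φ is false.
  6 (successors {1, 4, 5}): φ is false.
  7 (successors {3, 5, 6}): φ is false.
For instance, at 2:
  At 2: s -> ~[]q is true, so ~(s -> ~[]q) is false.
    At 2: s is false, ~[]q is true, so s -> ~[]q is true.
      At 2: []q is false, so ~[]q is true.
Satisfying worlds: {4}

4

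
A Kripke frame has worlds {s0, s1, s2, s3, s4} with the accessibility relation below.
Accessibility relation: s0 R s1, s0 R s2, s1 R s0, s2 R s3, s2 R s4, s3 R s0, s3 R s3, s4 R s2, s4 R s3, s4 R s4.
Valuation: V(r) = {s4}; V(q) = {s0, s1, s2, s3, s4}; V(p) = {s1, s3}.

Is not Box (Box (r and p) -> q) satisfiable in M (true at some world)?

No

Let φ = not Box (Box (r and p) -> q). Evaluate φ at each world:
  s0 (successors {s1, s2}): φ is false.
  s1 (successors {s0}): φ is false.
  s2 (successors {s3, s4}): φ is false.
  s3 (successors {s0, s3}): φ is false.
  s4 (successors {s2, s3, s4}): φ is false.
For instance, at s1:
  At s1: Box (Box (r and p) -> q) is true, so not Box (Box (r and p) -> q) is false.
    At s1: Box (Box (r and p) -> q) requires Box (r and p) -> q at every successor {s0}.
      At s0: Box (r and p) -> q is true.
    So Box (Box (r and p) -> q) is true at s1.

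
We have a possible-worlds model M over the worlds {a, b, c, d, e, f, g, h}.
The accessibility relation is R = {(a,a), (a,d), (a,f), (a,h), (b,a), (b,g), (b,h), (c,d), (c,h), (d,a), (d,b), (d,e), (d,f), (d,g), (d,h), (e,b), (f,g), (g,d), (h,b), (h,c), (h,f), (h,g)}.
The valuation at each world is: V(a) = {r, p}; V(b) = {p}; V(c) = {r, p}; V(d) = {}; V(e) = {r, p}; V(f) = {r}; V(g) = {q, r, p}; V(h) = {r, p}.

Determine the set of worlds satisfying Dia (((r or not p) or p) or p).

Let φ = Dia (((r or not p) or p) or p). Evaluate φ at each world:
  a (successors {a, d, f, h}): φ is true.
  b (successors {a, g, h}): φ is true.
  c (successors {d, h}): φ is true.
  d (successors {a, b, e, f, g, h}): φ is true.
  e (successors {b}): φ is true.
  f (successors {g}): φ is true.
  g (successors {d}): φ is true.
  h (successors {b, c, f, g}): φ is true.
For instance, at f:
  At f: Dia (((r or not p) or p) or p) requires ((r or not p) or p) or p at some successor in {g}.
    ((r or not p) or p) or p holds at g, so Dia (((r or not p) or p) or p) is true at f.
Satisfying worlds: {a, b, c, d, e, f, g, h}

a, b, c, d, e, f, g, h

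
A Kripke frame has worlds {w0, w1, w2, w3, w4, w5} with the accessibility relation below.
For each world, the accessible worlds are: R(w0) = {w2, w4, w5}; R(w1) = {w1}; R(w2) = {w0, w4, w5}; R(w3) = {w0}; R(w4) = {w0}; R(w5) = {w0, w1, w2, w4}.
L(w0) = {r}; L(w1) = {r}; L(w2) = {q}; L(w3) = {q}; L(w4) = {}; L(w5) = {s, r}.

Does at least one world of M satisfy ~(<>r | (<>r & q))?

Let φ = ~(<>r | (<>r & q)). Evaluate φ at each world:
  w0 (successors {w2, w4, w5}): φ is false.
  w1 (successors {w1}): φ is false.
  w2 (successors {w0, w4, w5}): φ is false.
  w3 (successors {w0}): φ is false.
  w4 (successors {w0}): φ is false.
  w5 (successors {w0, w1, w2, w4}): φ is false.
For instance, at w3:
  At w3: <>r | (<>r & q) is true, so ~(<>r | (<>r & q)) is false.
    At w3: <>r is true, <>r & q is true, so <>r | (<>r & q) is true.
      At w3: <>r requires r at some successor in {w0}.
        r holds at w0, so <>r is true at w3.
      At w3: <>r is true, q is true, so <>r & q is true.

No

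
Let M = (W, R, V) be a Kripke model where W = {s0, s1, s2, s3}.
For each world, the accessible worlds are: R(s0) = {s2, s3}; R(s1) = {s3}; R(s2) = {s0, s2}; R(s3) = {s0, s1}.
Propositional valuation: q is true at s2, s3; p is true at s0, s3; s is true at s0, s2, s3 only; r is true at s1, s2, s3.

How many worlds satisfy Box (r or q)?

2

Let φ = Box (r or q). Evaluate φ at each world:
  s0 (successors {s2, s3}): φ is true.
  s1 (successors {s3}): φ is true.
  s2 (successors {s0, s2}): φ is false.
  s3 (successors {s0, s1}): φ is false.
For instance, at s2:
  At s2: Box (r or q) requires r or q at every successor {s0, s2}.
    r or q fails at s0, so Box (r or q) is false at s2.
Satisfying worlds: {s0, s1}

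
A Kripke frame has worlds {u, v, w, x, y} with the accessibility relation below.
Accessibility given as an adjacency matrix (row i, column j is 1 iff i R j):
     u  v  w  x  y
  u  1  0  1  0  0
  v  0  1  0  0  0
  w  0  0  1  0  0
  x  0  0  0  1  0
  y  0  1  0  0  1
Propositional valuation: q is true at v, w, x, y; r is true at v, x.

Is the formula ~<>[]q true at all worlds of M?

No

Recall that []ψ holds at a world iff ψ holds at every accessible world, and <>ψ holds iff ψ holds at some accessible world.
Let φ = ~<>[]q. Evaluate φ at each world:
  u (successors {u, w}): φ is false.
  v (successors {v}): φ is false.
  w (successors {w}): φ is false.
  x (successors {x}): φ is false.
  y (successors {v, y}): φ is false.
Detail at u (counterexample):
  At u: <>[]q is true, so ~<>[]q is false.
    At u: <>[]q requires []q at some successor in {u, w}.
      []q holds at w, so <>[]q is true at u.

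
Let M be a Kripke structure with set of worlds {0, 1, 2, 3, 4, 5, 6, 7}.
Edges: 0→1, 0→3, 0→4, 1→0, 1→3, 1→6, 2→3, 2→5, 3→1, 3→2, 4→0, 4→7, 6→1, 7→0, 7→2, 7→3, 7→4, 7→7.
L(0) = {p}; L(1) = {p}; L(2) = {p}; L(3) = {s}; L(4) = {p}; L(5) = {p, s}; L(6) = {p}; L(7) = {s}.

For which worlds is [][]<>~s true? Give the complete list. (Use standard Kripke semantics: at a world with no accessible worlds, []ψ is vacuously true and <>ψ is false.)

5, 6

Recall that []ψ holds at a world iff ψ holds at every accessible world, and <>ψ holds iff ψ holds at some accessible world.
Let φ = [][]<>~s. Evaluate φ at each world:
  0 (successors {1, 3, 4}): φ is false.
  1 (successors {0, 3, 6}): φ is false.
  2 (successors {3, 5}): φ is false.
  3 (successors {1, 2}): φ is false.
  4 (successors {0, 7}): φ is false.
  5 (successors ∅): φ is true.
  6 (successors {1}): φ is true.
  7 (successors {0, 2, 3, 4, 7}): φ is false.
For instance, at 1:
  At 1: [][]<>~s requires []<>~s at every successor {0, 3, 6}.
    []<>~s fails at 3, so [][]<>~s is false at 1.
      At 3: []<>~s requires <>~s at every successor {1, 2}.
        <>~s fails at 2, so []<>~s is false at 3.
Satisfying worlds: {5, 6}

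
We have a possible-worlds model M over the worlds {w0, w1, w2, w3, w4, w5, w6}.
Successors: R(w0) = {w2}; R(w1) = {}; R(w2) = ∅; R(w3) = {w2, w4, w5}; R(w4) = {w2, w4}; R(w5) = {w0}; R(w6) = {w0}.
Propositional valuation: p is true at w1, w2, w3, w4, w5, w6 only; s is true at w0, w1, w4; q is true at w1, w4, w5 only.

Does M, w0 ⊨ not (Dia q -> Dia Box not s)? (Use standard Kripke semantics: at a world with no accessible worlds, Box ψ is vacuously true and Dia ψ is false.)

At w0: Dia q -> Dia Box not s is true, so not (Dia q -> Dia Box not s) is false.
  At w0: Dia q is false, Dia Box not s is true, so Dia q -> Dia Box not s is true.
    At w0: Dia q requires q at some successor in {w2}.
      At w2: q is false.
    So Dia q is false at w0.
    At w0: Dia Box not s requires Box not s at some successor in {w2}.
      Box not s holds at w2, so Dia Box not s is true at w0.

No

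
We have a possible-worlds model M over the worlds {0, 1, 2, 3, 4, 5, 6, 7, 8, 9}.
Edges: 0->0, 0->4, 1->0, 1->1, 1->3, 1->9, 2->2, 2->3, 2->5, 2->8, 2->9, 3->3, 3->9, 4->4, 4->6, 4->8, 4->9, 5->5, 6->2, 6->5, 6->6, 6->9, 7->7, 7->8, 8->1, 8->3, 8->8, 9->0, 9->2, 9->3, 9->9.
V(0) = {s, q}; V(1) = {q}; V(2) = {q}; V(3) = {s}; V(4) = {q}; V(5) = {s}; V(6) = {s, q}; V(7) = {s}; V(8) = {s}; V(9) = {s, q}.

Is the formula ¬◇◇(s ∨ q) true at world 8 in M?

No

At 8: ◇◇(s ∨ q) is true, so ¬◇◇(s ∨ q) is false.
  At 8: ◇◇(s ∨ q) requires ◇(s ∨ q) at some successor in {1, 3, 8}.
    ◇(s ∨ q) holds at 1, so ◇◇(s ∨ q) is true at 8.
      At 1: ◇(s ∨ q) requires s ∨ q at some successor in {0, 1, 3, 9}.
        s ∨ q holds at 0, so ◇(s ∨ q) is true at 1.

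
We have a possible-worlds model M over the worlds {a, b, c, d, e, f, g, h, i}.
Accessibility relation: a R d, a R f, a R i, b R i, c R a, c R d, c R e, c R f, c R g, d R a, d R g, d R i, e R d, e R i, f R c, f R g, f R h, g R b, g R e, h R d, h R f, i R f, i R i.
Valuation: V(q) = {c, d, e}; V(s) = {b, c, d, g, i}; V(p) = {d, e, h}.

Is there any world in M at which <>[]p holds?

No

Recall that []ψ holds at a world iff ψ holds at every accessible world, and <>ψ holds iff ψ holds at some accessible world.
Let φ = <>[]p. Evaluate φ at each world:
  a (successors {d, f, i}): φ is false.
  b (successors {i}): φ is false.
  c (successors {a, d, e, f, g}): φ is false.
  d (successors {a, g, i}): φ is false.
  e (successors {d, i}): φ is false.
  f (successors {c, g, h}): φ is false.
  g (successors {b, e}): φ is false.
  h (successors {d, f}): φ is false.
  i (successors {f, i}): φ is false.
For instance, at g:
  At g: <>[]p requires []p at some successor in {b, e}.
    At b: []p is false.
    At e: []p is false.
  So <>[]p is false at g.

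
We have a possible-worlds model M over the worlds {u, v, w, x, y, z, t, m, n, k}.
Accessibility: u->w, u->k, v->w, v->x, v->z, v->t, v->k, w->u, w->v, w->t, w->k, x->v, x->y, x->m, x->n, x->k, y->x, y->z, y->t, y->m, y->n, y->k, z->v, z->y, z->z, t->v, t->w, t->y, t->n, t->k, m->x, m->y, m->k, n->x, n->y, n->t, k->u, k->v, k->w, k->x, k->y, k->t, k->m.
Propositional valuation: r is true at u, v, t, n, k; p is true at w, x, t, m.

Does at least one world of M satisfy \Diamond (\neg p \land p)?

No

Recall that \Diamond ψ holds at a world iff ψ holds at some accessible world.
Let φ = \Diamond (\neg p \land p). Evaluate φ at each world:
  u (successors {w, k}): φ is false.
  v (successors {w, x, z, t, k}): φ is false.
  w (successors {u, v, t, k}): φ is false.
  x (successors {v, y, m, n, k}): φ is false.
  y (successors {x, z, t, m, n, k}): φ is false.
  z (successors {v, y, z}): φ is false.
  t (successors {v, w, y, n, k}): φ is false.
  m (successors {x, y, k}): φ is false.
  n (successors {x, y, t}): φ is false.
  k (successors {u, v, w, x, y, t, m}): φ is false.
For instance, at t:
  At t: \Diamond (\neg p \land p) requires \neg p \land p at some successor in {v, w, y, n, k}.
    At v: \neg p \land p is false.
    At w: \neg p \land p is false.
    At y: \neg p \land p is false.
    At n: \neg p \land p is false.
    At k: \neg p \land p is false.
  So \Diamond (\neg p \land p) is false at t.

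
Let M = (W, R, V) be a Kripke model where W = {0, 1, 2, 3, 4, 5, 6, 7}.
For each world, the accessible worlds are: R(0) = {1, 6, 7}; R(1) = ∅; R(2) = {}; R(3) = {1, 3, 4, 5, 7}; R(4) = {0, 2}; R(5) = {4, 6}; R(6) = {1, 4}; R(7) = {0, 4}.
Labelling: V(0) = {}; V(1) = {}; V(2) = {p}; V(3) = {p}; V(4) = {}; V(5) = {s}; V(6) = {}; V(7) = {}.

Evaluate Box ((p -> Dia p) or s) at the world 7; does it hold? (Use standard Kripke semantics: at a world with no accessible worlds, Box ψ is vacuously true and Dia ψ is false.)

At 7: Box ((p -> Dia p) or s) requires (p -> Dia p) or s at every successor {0, 4}.
    At 0: p -> Dia p is true, s is false, so (p -> Dia p) or s is true.
      At 0: p is false, Dia p is false, so p -> Dia p is true.
    At 4: p -> Dia p is true, s is false, so (p -> Dia p) or s is true.
      At 4: p is false, Dia p is true, so p -> Dia p is true.
So Box ((p -> Dia p) or s) is true at 7.

Yes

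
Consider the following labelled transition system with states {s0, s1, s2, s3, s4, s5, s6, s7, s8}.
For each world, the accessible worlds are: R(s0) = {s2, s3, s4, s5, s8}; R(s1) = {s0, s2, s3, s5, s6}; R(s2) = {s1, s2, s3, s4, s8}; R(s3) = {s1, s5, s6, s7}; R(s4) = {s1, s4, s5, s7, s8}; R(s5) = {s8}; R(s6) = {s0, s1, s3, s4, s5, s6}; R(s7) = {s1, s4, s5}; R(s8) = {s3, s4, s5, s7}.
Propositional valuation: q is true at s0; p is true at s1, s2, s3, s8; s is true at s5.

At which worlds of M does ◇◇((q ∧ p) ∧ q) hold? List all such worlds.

Let φ = ◇◇((q ∧ p) ∧ q). Evaluate φ at each world:
  s0 (successors {s2, s3, s4, s5, s8}): φ is false.
  s1 (successors {s0, s2, s3, s5, s6}): φ is false.
  s2 (successors {s1, s2, s3, s4, s8}): φ is false.
  s3 (successors {s1, s5, s6, s7}): φ is false.
  s4 (successors {s1, s4, s5, s7, s8}): φ is false.
  s5 (successors {s8}): φ is false.
  s6 (successors {s0, s1, s3, s4, s5, s6}): φ is false.
  s7 (successors {s1, s4, s5}): φ is false.
  s8 (successors {s3, s4, s5, s7}): φ is false.
For instance, at s3:
  At s3: ◇◇((q ∧ p) ∧ q) requires ◇((q ∧ p) ∧ q) at some successor in {s1, s5, s6, s7}.
    At s1: ◇((q ∧ p) ∧ q) is false.
    At s5: ◇((q ∧ p) ∧ q) is false.
    At s6: ◇((q ∧ p) ∧ q) is false.
    At s7: ◇((q ∧ p) ∧ q) is false.
  So ◇◇((q ∧ p) ∧ q) is false at s3.
Satisfying worlds: none.

none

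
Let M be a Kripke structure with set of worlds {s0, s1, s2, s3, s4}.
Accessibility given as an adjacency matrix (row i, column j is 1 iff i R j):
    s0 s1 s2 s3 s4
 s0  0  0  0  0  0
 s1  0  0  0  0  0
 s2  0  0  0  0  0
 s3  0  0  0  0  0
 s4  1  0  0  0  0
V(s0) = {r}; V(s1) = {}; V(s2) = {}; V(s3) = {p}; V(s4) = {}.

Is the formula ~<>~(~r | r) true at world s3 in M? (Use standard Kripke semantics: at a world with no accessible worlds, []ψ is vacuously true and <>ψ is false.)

Yes

Recall that <>ψ holds at a world iff ψ holds at some accessible world.
At s3: <>~(~r | r) is false, so ~<>~(~r | r) is true.
  At s3: no accessible worlds, so <>~(~r | r) is false.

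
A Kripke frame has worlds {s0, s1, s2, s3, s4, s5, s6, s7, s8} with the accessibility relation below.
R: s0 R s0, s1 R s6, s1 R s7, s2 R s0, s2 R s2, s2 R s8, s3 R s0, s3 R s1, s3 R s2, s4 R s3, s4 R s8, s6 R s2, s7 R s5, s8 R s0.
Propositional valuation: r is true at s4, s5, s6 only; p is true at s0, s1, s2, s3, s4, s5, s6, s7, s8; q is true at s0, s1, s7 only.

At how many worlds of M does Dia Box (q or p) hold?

Let φ = Dia Box (q or p). Evaluate φ at each world:
  s0 (successors {s0}): φ is true.
  s1 (successors {s6, s7}): φ is true.
  s2 (successors {s0, s2, s8}): φ is true.
  s3 (successors {s0, s1, s2}): φ is true.
  s4 (successors {s3, s8}): φ is true.
  s5 (successors ∅): φ is false.
  s6 (successors {s2}): φ is true.
  s7 (successors {s5}): φ is true.
  s8 (successors {s0}): φ is true.
For instance, at s6:
  At s6: Dia Box (q or p) requires Box (q or p) at some successor in {s2}.
    Box (q or p) holds at s2, so Dia Box (q or p) is true at s6.
      At s2: Box (q or p) requires q or p at every successor {s0, s2, s8}.
        At s0: q or p is true.
        At s2: q or p is true.
        At s8: q or p is true.
      So Box (q or p) is true at s2.
Satisfying worlds: {s0, s1, s2, s3, s4, s6, s7, s8}

8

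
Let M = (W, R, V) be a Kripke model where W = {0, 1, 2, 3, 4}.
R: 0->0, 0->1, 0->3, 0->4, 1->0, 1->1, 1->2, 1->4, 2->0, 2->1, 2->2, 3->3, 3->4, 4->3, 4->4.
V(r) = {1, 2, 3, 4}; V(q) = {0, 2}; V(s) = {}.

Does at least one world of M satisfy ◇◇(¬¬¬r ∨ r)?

Let φ = ◇◇(¬¬¬r ∨ r). Evaluate φ at each world:
  0 (successors {0, 1, 3, 4}): φ is true.
  1 (successors {0, 1, 2, 4}): φ is true.
  2 (successors {0, 1, 2}): φ is true.
  3 (successors {3, 4}): φ is true.
  4 (successors {3, 4}): φ is true.
Detail at 0 (witness):
  At 0: ◇◇(¬¬¬r ∨ r) requires ◇(¬¬¬r ∨ r) at some successor in {0, 1, 3, 4}.
    ◇(¬¬¬r ∨ r) holds at 0, so ◇◇(¬¬¬r ∨ r) is true at 0.
      At 0: ◇(¬¬¬r ∨ r) requires ¬¬¬r ∨ r at some successor in {0, 1, 3, 4}.
        ¬¬¬r ∨ r holds at 0, so ◇(¬¬¬r ∨ r) is true at 0.

Yes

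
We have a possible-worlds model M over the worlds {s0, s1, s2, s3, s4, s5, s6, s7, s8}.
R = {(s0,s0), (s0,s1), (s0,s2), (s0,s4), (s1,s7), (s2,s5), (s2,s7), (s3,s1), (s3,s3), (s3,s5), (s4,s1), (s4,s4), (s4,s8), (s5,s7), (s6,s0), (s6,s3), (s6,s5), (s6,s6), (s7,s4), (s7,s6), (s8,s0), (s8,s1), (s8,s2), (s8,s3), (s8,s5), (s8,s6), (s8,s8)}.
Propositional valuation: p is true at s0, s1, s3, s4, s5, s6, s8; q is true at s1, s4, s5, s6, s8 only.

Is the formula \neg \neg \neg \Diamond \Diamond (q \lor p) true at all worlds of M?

Let φ = \neg \neg \neg \Diamond \Diamond (q \lor p). Evaluate φ at each world:
  s0 (successors {s0, s1, s2, s4}): φ is false.
  s1 (successors {s7}): φ is false.
  s2 (successors {s5, s7}): φ is false.
  s3 (successors {s1, s3, s5}): φ is false.
  s4 (successors {s1, s4, s8}): φ is false.
  s5 (successors {s7}): φ is false.
  s6 (successors {s0, s3, s5, s6}): φ is false.
  s7 (successors {s4, s6}): φ is false.
  s8 (successors {s0, s1, s2, s3, s5, s6, s8}): φ is false.
Detail at s0 (counterexample):
  At s0: \neg \neg \Diamond \Diamond (q \lor p) is true, so \neg \neg \neg \Diamond \Diamond (q \lor p) is false.
    At s0: \neg \Diamond \Diamond (q \lor p) is false, so \neg \neg \Diamond \Diamond (q \lor p) is true.
      At s0: \Diamond \Diamond (q \lor p) is true, so \neg \Diamond \Diamond (q \lor p) is false.

No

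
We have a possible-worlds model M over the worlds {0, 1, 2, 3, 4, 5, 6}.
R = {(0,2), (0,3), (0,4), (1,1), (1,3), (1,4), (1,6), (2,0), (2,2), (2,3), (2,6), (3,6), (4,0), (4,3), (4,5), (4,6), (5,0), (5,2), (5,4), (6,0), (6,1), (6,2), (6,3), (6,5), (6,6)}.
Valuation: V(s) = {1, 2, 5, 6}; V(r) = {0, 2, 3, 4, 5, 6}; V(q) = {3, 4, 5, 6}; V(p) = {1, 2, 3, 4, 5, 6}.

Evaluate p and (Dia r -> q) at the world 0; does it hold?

At 0: p is false, Dia r -> q is false, so p and (Dia r -> q) is false.
  At 0: Dia r is true, q is false, so Dia r -> q is false.
    At 0: Dia r requires r at some successor in {2, 3, 4}.
      r holds at 2, so Dia r is true at 0.

No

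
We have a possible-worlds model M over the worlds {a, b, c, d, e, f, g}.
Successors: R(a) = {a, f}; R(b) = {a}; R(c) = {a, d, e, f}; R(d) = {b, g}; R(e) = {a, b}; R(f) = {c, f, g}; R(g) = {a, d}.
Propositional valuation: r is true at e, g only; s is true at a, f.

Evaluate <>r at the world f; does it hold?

Yes

At f: <>r requires r at some successor in {c, f, g}.
  r holds at g, so <>r is true at f.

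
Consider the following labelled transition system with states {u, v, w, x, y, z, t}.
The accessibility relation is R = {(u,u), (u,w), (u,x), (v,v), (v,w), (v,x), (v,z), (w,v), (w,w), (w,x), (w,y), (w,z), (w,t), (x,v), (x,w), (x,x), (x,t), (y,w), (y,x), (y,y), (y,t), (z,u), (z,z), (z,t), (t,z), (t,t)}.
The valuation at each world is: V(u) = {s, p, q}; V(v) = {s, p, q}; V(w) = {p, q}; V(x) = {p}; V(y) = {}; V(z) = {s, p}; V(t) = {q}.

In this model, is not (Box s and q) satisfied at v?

At v: Box s and q is false, so not (Box s and q) is true.
  At v: Box s is false, q is true, so Box s and q is false.
    At v: Box s requires s at every successor {v, w, x, z}.
      s fails at w, so Box s is false at v.

Yes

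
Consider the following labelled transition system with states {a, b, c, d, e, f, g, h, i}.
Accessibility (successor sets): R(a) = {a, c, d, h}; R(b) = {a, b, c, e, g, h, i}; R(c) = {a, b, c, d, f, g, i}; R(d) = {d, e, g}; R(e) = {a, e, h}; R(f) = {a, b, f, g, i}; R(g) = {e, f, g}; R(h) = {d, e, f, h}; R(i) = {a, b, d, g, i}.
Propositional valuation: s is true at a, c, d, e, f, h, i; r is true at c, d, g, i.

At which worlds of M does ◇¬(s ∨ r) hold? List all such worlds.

b, c, f, i

Let φ = ◇¬(s ∨ r). Evaluate φ at each world:
  a (successors {a, c, d, h}): φ is false.
  b (successors {a, b, c, e, g, h, i}): φ is true.
  c (successors {a, b, c, d, f, g, i}): φ is true.
  d (successors {d, e, g}): φ is false.
  e (successors {a, e, h}): φ is false.
  f (successors {a, b, f, g, i}): φ is true.
  g (successors {e, f, g}): φ is false.
  h (successors {d, e, f, h}): φ is false.
  i (successors {a, b, d, g, i}): φ is true.
For instance, at i:
  At i: ◇¬(s ∨ r) requires ¬(s ∨ r) at some successor in {a, b, d, g, i}.
    ¬(s ∨ r) holds at b, so ◇¬(s ∨ r) is true at i.
Satisfying worlds: {b, c, f, i}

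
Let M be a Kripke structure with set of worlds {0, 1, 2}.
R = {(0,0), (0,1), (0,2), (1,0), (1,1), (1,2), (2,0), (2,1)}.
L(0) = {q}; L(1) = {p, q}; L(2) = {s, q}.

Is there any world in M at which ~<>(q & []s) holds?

Recall that []ψ holds at a world iff ψ holds at every accessible world, and <>ψ holds iff ψ holds at some accessible world.
Let φ = ~<>(q & []s). Evaluate φ at each world:
  0 (successors {0, 1, 2}): φ is true.
  1 (successors {0, 1, 2}): φ is true.
  2 (successors {0, 1}): φ is true.
Detail at 0 (witness):
  At 0: <>(q & []s) is false, so ~<>(q & []s) is true.
    At 0: <>(q & []s) requires q & []s at some successor in {0, 1, 2}.
      At 0: q & []s is false.
      At 1: q & []s is false.
      At 2: q & []s is false.
    So <>(q & []s) is false at 0.

Yes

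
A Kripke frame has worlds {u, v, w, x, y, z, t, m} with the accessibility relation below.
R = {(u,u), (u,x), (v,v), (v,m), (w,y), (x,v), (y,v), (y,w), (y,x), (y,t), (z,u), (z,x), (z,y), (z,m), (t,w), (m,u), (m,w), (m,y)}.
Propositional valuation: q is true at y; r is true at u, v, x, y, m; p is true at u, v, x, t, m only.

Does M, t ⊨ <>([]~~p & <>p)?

No

At t: <>([]~~p & <>p) requires []~~p & <>p at some successor in {w}.
  At w: []~~p & <>p is false.
So <>([]~~p & <>p) is false at t.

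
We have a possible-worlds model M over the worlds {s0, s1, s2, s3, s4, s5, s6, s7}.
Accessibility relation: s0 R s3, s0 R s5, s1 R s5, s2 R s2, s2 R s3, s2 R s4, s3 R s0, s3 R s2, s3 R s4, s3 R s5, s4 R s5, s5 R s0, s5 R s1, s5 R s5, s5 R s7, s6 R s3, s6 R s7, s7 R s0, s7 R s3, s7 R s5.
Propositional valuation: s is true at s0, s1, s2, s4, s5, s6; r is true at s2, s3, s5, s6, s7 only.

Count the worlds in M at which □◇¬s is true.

2

Let φ = □◇¬s. Evaluate φ at each world:
  s0 (successors {s3, s5}): φ is false.
  s1 (successors {s5}): φ is true.
  s2 (successors {s2, s3, s4}): φ is false.
  s3 (successors {s0, s2, s4, s5}): φ is false.
  s4 (successors {s5}): φ is true.
  s5 (successors {s0, s1, s5, s7}): φ is false.
  s6 (successors {s3, s7}): φ is false.
  s7 (successors {s0, s3, s5}): φ is false.
For instance, at s5:
  At s5: □◇¬s requires ◇¬s at every successor {s0, s1, s5, s7}.
    ◇¬s fails at s1, so □◇¬s is false at s5.
      At s1: ◇¬s requires ¬s at some successor in {s5}.
        At s5: ¬s is false.
      So ◇¬s is false at s1.
Satisfying worlds: {s1, s4}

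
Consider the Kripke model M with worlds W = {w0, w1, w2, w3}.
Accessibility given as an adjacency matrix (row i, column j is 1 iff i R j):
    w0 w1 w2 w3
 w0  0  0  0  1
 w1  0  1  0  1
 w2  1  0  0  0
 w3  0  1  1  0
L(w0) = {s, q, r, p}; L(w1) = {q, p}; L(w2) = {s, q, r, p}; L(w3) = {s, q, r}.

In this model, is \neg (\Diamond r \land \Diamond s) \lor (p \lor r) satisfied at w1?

Yes

At w1: \neg (\Diamond r \land \Diamond s) is false, p \lor r is true, so \neg (\Diamond r \land \Diamond s) \lor (p \lor r) is true.
  At w1: \Diamond r \land \Diamond s is true, so \neg (\Diamond r \land \Diamond s) is false.
    At w1: \Diamond r is true, \Diamond s is true, so \Diamond r \land \Diamond s is true.
      At w1: \Diamond r requires r at some successor in {w1, w3}.
        r holds at w3, so \Diamond r is true at w1.
      At w1: \Diamond s requires s at some successor in {w1, w3}.
        s holds at w3, so \Diamond s is true at w1.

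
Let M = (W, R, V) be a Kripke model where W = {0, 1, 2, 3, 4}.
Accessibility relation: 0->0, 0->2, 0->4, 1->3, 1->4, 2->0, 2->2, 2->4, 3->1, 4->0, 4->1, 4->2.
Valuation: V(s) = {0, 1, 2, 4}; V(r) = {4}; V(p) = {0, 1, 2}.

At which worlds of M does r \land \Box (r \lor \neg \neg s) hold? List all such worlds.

Recall that \Box ψ holds at a world iff ψ holds at every accessible world, and \Diamond ψ holds iff ψ holds at some accessible world.
Let φ = r \land \Box (r \lor \neg \neg s). Evaluate φ at each world:
  0 (successors {0, 2, 4}): φ is false.
  1 (successors {3, 4}): φ is false.
  2 (successors {0, 2, 4}): φ is false.
  3 (successors {1}): φ is false.
  4 (successors {0, 1, 2}): φ is true.
For instance, at 1:
  At 1: r is false, \Box (r \lor \neg \neg s) is false, so r \land \Box (r \lor \neg \neg s) is false.
    At 1: \Box (r \lor \neg \neg s) requires r \lor \neg \neg s at every successor {3, 4}.
      r \lor \neg \neg s fails at 3, so \Box (r \lor \neg \neg s) is false at 1.
Satisfying worlds: {4}

4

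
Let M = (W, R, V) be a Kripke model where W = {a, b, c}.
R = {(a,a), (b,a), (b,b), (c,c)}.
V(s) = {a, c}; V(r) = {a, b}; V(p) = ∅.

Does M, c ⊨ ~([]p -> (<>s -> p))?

No

At c: []p -> (<>s -> p) is true, so ~([]p -> (<>s -> p)) is false.
  At c: []p is false, <>s -> p is false, so []p -> (<>s -> p) is true.
    At c: []p requires p at every successor {c}.
      p fails at c, so []p is false at c.
    At c: <>s is true, p is false, so <>s -> p is false.
      At c: <>s requires s at some successor in {c}.
        s holds at c, so <>s is true at c.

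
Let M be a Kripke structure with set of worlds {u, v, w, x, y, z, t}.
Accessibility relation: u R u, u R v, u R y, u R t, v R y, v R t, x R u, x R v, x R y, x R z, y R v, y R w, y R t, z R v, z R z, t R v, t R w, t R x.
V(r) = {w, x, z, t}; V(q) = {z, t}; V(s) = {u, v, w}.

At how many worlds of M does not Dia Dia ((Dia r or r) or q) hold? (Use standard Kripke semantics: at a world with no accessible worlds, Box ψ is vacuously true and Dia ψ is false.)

1

Recall that Dia ψ holds at a world iff ψ holds at some accessible world.
Let φ = not Dia Dia ((Dia r or r) or q). Evaluate φ at each world:
  u (successors {u, v, y, t}): φ is false.
  v (successors {y, t}): φ is false.
  w (successors ∅): φ is true.
  x (successors {u, v, y, z}): φ is false.
  y (successors {v, w, t}): φ is false.
  z (successors {v, z}): φ is false.
  t (successors {v, w, x}): φ is false.
For instance, at y:
  At y: Dia Dia ((Dia r or r) or q) is true, so not Dia Dia ((Dia r or r) or q) is false.
    At y: Dia Dia ((Dia r or r) or q) requires Dia ((Dia r or r) or q) at some successor in {v, w, t}.
      Dia ((Dia r or r) or q) holds at v, so Dia Dia ((Dia r or r) or q) is true at y.
Satisfying worlds: {w}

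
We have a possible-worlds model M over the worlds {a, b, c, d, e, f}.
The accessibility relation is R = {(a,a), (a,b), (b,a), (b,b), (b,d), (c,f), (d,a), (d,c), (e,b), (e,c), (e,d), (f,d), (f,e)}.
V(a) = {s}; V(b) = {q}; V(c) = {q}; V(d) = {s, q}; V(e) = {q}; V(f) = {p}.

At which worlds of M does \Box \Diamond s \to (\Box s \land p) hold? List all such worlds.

d, e

Recall that \Box ψ holds at a world iff ψ holds at every accessible world, and \Diamond ψ holds iff ψ holds at some accessible world.
Let φ = \Box \Diamond s \to (\Box s \land p). Evaluate φ at each world:
  a (successors {a, b}): φ is false.
  b (successors {a, b, d}): φ is false.
  c (successors {f}): φ is false.
  d (successors {a, c}): φ is true.
  e (successors {b, c, d}): φ is true.
  f (successors {d, e}): φ is false.
For instance, at c:
  At c: \Box \Diamond s is true, \Box s \land p is false, so \Box \Diamond s \to (\Box s \land p) is false.
    At c: \Box \Diamond s requires \Diamond s at every successor {f}.
      At f: \Diamond s is true.
    So \Box \Diamond s is true at c.
    At c: \Box s is false, p is false, so \Box s \land p is false.
      At c: \Box s requires s at every successor {f}.
        s fails at f, so \Box s is false at c.
Satisfying worlds: {d, e}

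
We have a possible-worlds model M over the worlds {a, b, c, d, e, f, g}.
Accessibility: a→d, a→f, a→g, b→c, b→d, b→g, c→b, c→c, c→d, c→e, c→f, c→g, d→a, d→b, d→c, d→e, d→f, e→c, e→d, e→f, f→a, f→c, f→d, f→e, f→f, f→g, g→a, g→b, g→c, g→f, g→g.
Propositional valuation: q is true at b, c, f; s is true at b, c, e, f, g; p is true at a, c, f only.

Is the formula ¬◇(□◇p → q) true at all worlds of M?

No

Let φ = ¬◇(□◇p → q). Evaluate φ at each world:
  a (successors {d, f, g}): φ is false.
  b (successors {c, d, g}): φ is false.
  c (successors {b, c, d, e, f, g}): φ is false.
  d (successors {a, b, c, e, f}): φ is false.
  e (successors {c, d, f}): φ is false.
  f (successors {a, c, d, e, f, g}): φ is false.
  g (successors {a, b, c, f, g}): φ is false.
Detail at a (counterexample):
  At a: ◇(□◇p → q) is true, so ¬◇(□◇p → q) is false.
    At a: ◇(□◇p → q) requires □◇p → q at some successor in {d, f, g}.
      □◇p → q holds at f, so ◇(□◇p → q) is true at a.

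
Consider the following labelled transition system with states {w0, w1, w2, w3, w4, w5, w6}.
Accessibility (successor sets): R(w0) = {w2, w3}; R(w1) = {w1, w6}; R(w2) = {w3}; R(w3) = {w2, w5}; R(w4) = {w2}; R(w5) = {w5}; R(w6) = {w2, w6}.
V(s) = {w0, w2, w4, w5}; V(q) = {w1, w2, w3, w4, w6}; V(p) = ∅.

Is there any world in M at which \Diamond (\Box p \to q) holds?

Recall that \Box ψ holds at a world iff ψ holds at every accessible world, and \Diamond ψ holds iff ψ holds at some accessible world.
Let φ = \Diamond (\Box p \to q). Evaluate φ at each world:
  w0 (successors {w2, w3}): φ is true.
  w1 (successors {w1, w6}): φ is true.
  w2 (successors {w3}): φ is true.
  w3 (successors {w2, w5}): φ is true.
  w4 (successors {w2}): φ is true.
  w5 (successors {w5}): φ is true.
  w6 (successors {w2, w6}): φ is true.
Detail at w0 (witness):
  At w0: \Diamond (\Box p \to q) requires \Box p \to q at some successor in {w2, w3}.
    \Box p \to q holds at w2, so \Diamond (\Box p \to q) is true at w0.
      At w2: \Box p is false, q is true, so \Box p \to q is true.

Yes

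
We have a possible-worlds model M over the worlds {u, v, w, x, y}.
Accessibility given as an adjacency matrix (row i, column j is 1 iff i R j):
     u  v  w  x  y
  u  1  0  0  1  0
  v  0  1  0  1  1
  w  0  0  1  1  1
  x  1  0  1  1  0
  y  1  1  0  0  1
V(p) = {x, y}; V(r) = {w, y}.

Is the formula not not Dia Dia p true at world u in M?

At u: not Dia Dia p is false, so not not Dia Dia p is true.
  At u: Dia Dia p is true, so not Dia Dia p is false.
    At u: Dia Dia p requires Dia p at some successor in {u, x}.
      Dia p holds at u, so Dia Dia p is true at u.

Yes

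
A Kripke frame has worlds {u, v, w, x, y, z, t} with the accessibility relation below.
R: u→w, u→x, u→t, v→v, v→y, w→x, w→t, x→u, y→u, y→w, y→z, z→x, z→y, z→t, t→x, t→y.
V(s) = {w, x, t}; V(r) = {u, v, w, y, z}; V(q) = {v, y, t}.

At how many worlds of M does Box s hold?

Recall that Box ψ holds at a world iff ψ holds at every accessible world, and Dia ψ holds iff ψ holds at some accessible world.
Let φ = Box s. Evaluate φ at each world:
  u (successors {w, x, t}): φ is true.
  v (successors {v, y}): φ is false.
  w (successors {x, t}): φ is true.
  x (successors {u}): φ is false.
  y (successors {u, w, z}): φ is false.
  z (successors {x, y, t}): φ is false.
  t (successors {x, y}): φ is false.
For instance, at t:
  At t: Box s requires s at every successor {x, y}.
    s fails at y, so Box s is false at t.
Satisfying worlds: {u, w}

2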